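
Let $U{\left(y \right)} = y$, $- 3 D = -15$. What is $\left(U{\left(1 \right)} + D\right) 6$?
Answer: $36$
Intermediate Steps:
$D = 5$ ($D = \left(- \frac{1}{3}\right) \left(-15\right) = 5$)
$\left(U{\left(1 \right)} + D\right) 6 = \left(1 + 5\right) 6 = 6 \cdot 6 = 36$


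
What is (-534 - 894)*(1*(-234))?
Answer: 334152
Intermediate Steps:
(-534 - 894)*(1*(-234)) = -1428*(-234) = 334152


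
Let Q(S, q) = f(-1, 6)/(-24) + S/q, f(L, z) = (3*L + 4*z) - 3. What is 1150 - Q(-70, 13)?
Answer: 60119/52 ≈ 1156.1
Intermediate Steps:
f(L, z) = -3 + 3*L + 4*z
Q(S, q) = -¾ + S/q (Q(S, q) = (-3 + 3*(-1) + 4*6)/(-24) + S/q = (-3 - 3 + 24)*(-1/24) + S/q = 18*(-1/24) + S/q = -¾ + S/q)
1150 - Q(-70, 13) = 1150 - (-¾ - 70/13) = 1150 - 1*(-319/52) = 1150 + 319/52 = 60119/52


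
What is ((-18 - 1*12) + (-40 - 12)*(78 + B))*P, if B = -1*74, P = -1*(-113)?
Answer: -26894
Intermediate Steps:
P = 113
B = -74
((-18 - 1*12) + (-40 - 12)*(78 + B))*P = ((-18 - 1*12) + (-40 - 12)*(78 - 74))*113 = ((-18 - 12) - 52*4)*113 = (-30 - 208)*113 = -238*113 = -26894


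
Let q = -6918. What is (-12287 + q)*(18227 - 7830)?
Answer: -199674385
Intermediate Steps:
(-12287 + q)*(18227 - 7830) = (-12287 - 6918)*(18227 - 7830) = -19205*10397 = -199674385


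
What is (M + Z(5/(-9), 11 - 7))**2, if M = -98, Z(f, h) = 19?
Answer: 6241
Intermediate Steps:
(M + Z(5/(-9), 11 - 7))**2 = (-98 + 19)**2 = (-79)**2 = 6241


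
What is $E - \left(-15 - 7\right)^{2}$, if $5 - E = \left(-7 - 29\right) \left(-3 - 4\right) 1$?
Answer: $-731$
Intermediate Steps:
$E = -247$ ($E = 5 - \left(-7 - 29\right) \left(-3 - 4\right) 1 = 5 - - 36 \left(\left(-7\right) 1\right) = 5 - \left(-36\right) \left(-7\right) = 5 - 252 = -247$)
$E - \left(-15 - 7\right)^{2} = -247 - \left(-15 - 7\right)^{2} = -247 - \left(-22\right)^{2} = -247 - 484 = -731$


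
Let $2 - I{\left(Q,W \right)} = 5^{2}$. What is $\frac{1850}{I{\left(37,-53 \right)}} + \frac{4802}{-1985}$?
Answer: $- \frac{3782696}{45655} \approx -82.854$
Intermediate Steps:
$I{\left(Q,W \right)} = -23$ ($I{\left(Q,W \right)} = 2 - 5^{2} = 2 - 25 = -23$)
$\frac{1850}{I{\left(37,-53 \right)}} + \frac{4802}{-1985} = \frac{1850}{-23} + \frac{4802}{-1985} = 1850 \left(- \frac{1}{23}\right) + 4802 \left(- \frac{1}{1985}\right) = - \frac{1850}{23} - \frac{4802}{1985} = - \frac{3782696}{45655}$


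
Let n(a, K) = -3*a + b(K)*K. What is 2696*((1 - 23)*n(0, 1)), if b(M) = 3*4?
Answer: -711744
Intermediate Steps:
b(M) = 12
n(a, K) = -3*a + 12*K
2696*((1 - 23)*n(0, 1)) = 2696*((1 - 23)*(-3*0 + 12*1)) = 2696*(-22*(0 + 12)) = 2696*(-22*12) = 2696*(-264) = -711744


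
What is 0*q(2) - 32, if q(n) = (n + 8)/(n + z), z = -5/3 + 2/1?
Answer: -32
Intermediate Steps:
z = ⅓ (z = -5*⅓ + 2*1 = -5/3 + 2 = ⅓ ≈ 0.33333)
q(n) = (8 + n)/(⅓ + n) (q(n) = (n + 8)/(n + ⅓) = (8 + n)/(⅓ + n))
0*q(2) - 32 = 0*(3*(8 + 2)/(1 + 3*2)) - 32 = 0*(3*10/(1 + 6)) - 32 = 0*(3*10/7) - 32 = 0*(3*(⅐)*10) - 32 = 0*(30/7) - 32 = 0 - 32 = -32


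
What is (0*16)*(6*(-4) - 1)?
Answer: 0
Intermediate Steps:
(0*16)*(6*(-4) - 1) = 0*(-24 - 1) = 0*(-25) = 0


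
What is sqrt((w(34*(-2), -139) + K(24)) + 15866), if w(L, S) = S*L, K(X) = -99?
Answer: sqrt(25219) ≈ 158.80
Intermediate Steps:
w(L, S) = L*S
sqrt((w(34*(-2), -139) + K(24)) + 15866) = sqrt(((34*(-2))*(-139) - 99) + 15866) = sqrt((-68*(-139) - 99) + 15866) = sqrt((9452 - 99) + 15866) = sqrt(9353 + 15866) = sqrt(25219)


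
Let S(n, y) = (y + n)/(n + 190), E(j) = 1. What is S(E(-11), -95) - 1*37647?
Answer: -7190671/191 ≈ -37648.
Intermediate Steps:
S(n, y) = (n + y)/(190 + n)
S(E(-11), -95) - 1*37647 = (1 - 95)/(190 + 1) - 1*37647 = -94/191 - 37647 = -7190671/191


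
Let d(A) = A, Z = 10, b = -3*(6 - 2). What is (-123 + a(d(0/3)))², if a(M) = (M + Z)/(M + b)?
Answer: 552049/36 ≈ 15335.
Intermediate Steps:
b = -12 (b = -3*4 = -12)
a(M) = (10 + M)/(-12 + M) (a(M) = (M + 10)/(M - 12) = (10 + M)/(-12 + M))
(-123 + a(d(0/3)))² = (-123 + (10 + 0/3)/(-12 + 0/3))² = (-123 + (10 + 0*(⅓))/(-12 + 0*(⅓)))² = (-123 + (10 + 0)/(-12 + 0))² = (-123 + 10/(-12))² = (-123 - 1/12*10)² = (-123 - ⅚)² = (-743/6)² = 552049/36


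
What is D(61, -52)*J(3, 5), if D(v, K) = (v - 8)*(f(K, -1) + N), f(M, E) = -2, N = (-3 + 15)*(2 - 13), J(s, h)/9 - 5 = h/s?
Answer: -426120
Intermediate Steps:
J(s, h) = 45 + 9*h/s (J(s, h) = 45 + 9*(h/s) = 45 + 9*h/s)
N = -132 (N = 12*(-11) = -132)
D(v, K) = 1072 - 134*v (D(v, K) = (v - 8)*(-2 - 132) = (-8 + v)*(-134) = 1072 - 134*v)
D(61, -52)*J(3, 5) = (1072 - 134*61)*(45 + 9*5/3) = (1072 - 8174)*(45 + 9*5*(⅓)) = -7102*(45 + 15) = -7102*60 = -426120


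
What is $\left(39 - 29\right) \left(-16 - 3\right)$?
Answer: $-190$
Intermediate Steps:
$\left(39 - 29\right) \left(-16 - 3\right) = 10 \left(-16 - 3\right) = 10 \left(-19\right) = -190$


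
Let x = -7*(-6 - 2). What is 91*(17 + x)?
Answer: 6643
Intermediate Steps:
x = 56 (x = -7*(-8) = 56)
91*(17 + x) = 91*(17 + 56) = 91*73 = 6643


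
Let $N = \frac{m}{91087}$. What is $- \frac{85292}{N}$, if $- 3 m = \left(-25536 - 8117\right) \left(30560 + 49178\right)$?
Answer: $- \frac{11653488606}{1341711457} \approx -8.6855$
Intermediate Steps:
$m = \frac{2683422914}{3}$ ($m = - \frac{\left(-25536 - 8117\right) \left(30560 + 49178\right)}{3} = - \frac{\left(-33653\right) 79738}{3} = \left(- \frac{1}{3}\right) \left(-2683422914\right) = \frac{2683422914}{3} \approx 8.9447 \cdot 10^{8}$)
$N = \frac{2683422914}{273261}$ ($N = \frac{2683422914}{3 \cdot 91087} = \frac{2683422914}{3} \cdot \frac{1}{91087} = \frac{2683422914}{273261} \approx 9820.0$)
$- \frac{85292}{N} = - \frac{85292}{\frac{2683422914}{273261}} = \left(-85292\right) \frac{273261}{2683422914} = - \frac{11653488606}{1341711457}$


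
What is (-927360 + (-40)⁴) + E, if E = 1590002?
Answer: 3222642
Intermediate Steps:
(-927360 + (-40)⁴) + E = (-927360 + (-40)⁴) + 1590002 = (-927360 + 2560000) + 1590002 = 1632640 + 1590002 = 3222642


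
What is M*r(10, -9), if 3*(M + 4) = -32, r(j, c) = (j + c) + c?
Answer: 352/3 ≈ 117.33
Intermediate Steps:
r(j, c) = j + 2*c (r(j, c) = (c + j) + c = j + 2*c)
M = -44/3 (M = -4 + (⅓)*(-32) = -4 - 32/3 = -44/3 ≈ -14.667)
M*r(10, -9) = -44*(10 + 2*(-9))/3 = -44*(10 - 18)/3 = -44/3*(-8) = 352/3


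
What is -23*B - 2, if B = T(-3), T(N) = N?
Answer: 67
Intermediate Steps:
B = -3
-23*B - 2 = -23*(-3) - 2 = 69 - 2 = 67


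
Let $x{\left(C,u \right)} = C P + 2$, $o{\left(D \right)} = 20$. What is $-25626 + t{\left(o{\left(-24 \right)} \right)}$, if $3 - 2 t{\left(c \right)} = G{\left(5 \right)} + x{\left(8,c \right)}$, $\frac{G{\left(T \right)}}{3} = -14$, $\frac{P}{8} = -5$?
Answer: $- \frac{50889}{2} \approx -25445.0$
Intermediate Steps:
$P = -40$ ($P = 8 \left(-5\right) = -40$)
$G{\left(T \right)} = -42$ ($G{\left(T \right)} = 3 \left(-14\right) = -42$)
$x{\left(C,u \right)} = 2 - 40 C$ ($x{\left(C,u \right)} = C \left(-40\right) + 2 = - 40 C + 2 = 2 - 40 C$)
$t{\left(c \right)} = \frac{363}{2}$ ($t{\left(c \right)} = \frac{3}{2} - \frac{-42 + \left(2 - 320\right)}{2} = \frac{3}{2} - \frac{-42 - 318}{2} = \frac{3}{2} - -180 = \frac{3}{2} + 180 = \frac{363}{2}$)
$-25626 + t{\left(o{\left(-24 \right)} \right)} = -25626 + \frac{363}{2} = - \frac{50889}{2}$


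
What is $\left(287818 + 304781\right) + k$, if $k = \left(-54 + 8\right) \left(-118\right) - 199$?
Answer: $597828$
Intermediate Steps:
$k = 5229$ ($k = \left(-46\right) \left(-118\right) - 199 = 5428 - 199 = 5229$)
$\left(287818 + 304781\right) + k = \left(287818 + 304781\right) + 5229 = 592599 + 5229 = 597828$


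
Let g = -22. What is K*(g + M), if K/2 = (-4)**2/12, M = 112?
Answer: 240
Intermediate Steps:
K = 8/3 (K = 2*((-4)**2/12) = 2*((1/12)*16) = 2*(4/3) = 8/3 ≈ 2.6667)
K*(g + M) = 8*(-22 + 112)/3 = (8/3)*90 = 240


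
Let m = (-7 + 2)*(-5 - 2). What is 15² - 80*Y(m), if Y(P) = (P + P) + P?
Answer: -8175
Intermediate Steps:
m = 35 (m = -5*(-7) = 35)
Y(P) = 3*P (Y(P) = 2*P + P = 3*P)
15² - 80*Y(m) = 15² - 240*35 = 225 - 80*105 = 225 - 8400 = -8175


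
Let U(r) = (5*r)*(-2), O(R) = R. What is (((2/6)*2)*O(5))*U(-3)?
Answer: 100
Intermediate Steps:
U(r) = -10*r
(((2/6)*2)*O(5))*U(-3) = (((2/6)*2)*5)*(-10*(-3)) = (((2*(1/6))*2)*5)*30 = (((1/3)*2)*5)*30 = ((2/3)*5)*30 = (10/3)*30 = 100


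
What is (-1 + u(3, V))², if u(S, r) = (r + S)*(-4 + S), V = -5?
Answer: 1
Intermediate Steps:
u(S, r) = (-4 + S)*(S + r) (u(S, r) = (S + r)*(-4 + S) = (-4 + S)*(S + r))
(-1 + u(3, V))² = (-1 + (3² - 4*3 - 4*(-5) + 3*(-5)))² = (-1 + (9 - 12 + 20 - 15))² = (-1 + 2)² = 1² = 1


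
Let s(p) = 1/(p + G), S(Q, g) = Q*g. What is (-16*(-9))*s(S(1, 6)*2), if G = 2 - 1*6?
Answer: 18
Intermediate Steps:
G = -4 (G = 2 - 6 = -4)
s(p) = 1/(-4 + p) (s(p) = 1/(p - 4) = 1/(-4 + p))
(-16*(-9))*s(S(1, 6)*2) = (-16*(-9))/(-4 + (1*6)*2) = 144/(-4 + 6*2) = 144/(-4 + 12) = 144/8 = 144*(⅛) = 18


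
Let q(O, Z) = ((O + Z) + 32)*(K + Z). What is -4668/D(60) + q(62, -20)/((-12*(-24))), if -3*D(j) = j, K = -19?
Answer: 53611/240 ≈ 223.38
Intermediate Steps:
D(j) = -j/3
q(O, Z) = (-19 + Z)*(32 + O + Z) (q(O, Z) = ((O + Z) + 32)*(-19 + Z) = (32 + O + Z)*(-19 + Z) = (-19 + Z)*(32 + O + Z))
-4668/D(60) + q(62, -20)/((-12*(-24))) = -4668/((-1/3*60)) + (-608 + (-20)**2 - 19*62 + 13*(-20) + 62*(-20))/((-12*(-24))) = -4668/(-20) + (-608 + 400 - 1178 - 260 - 1240)/288 = -4668*(-1/20) - 2886*1/288 = 1167/5 - 481/48 = 53611/240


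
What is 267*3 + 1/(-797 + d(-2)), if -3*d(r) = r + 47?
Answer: 650411/812 ≈ 801.00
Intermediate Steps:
d(r) = -47/3 - r/3 (d(r) = -(r + 47)/3 = -(47 + r)/3 = -47/3 - r/3)
267*3 + 1/(-797 + d(-2)) = 267*3 + 1/(-797 + (-47/3 - ⅓*(-2))) = 801 + 1/(-797 + (-47/3 + ⅔)) = 801 + 1/(-797 - 15) = 801 + 1/(-812) = 801 - 1/812 = 650411/812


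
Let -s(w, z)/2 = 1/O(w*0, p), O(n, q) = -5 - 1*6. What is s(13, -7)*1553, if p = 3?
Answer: 3106/11 ≈ 282.36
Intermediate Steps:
O(n, q) = -11 (O(n, q) = -5 - 6 = -11)
s(w, z) = 2/11 (s(w, z) = -2/(-11) = -2*(-1/11) = 2/11)
s(13, -7)*1553 = (2/11)*1553 = 3106/11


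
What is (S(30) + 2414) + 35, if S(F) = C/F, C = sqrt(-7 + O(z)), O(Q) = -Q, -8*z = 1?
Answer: 2449 + I*sqrt(110)/120 ≈ 2449.0 + 0.087401*I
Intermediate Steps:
z = -1/8 (z = -1/8*1 = -1/8 ≈ -0.12500)
C = I*sqrt(110)/4 (C = sqrt(-7 - 1*(-1/8)) = sqrt(-7 + 1/8) = sqrt(-55/8) = I*sqrt(110)/4 ≈ 2.622*I)
S(F) = I*sqrt(110)/(4*F) (S(F) = (I*sqrt(110)/4)/F = I*sqrt(110)/(4*F))
(S(30) + 2414) + 35 = ((1/4)*I*sqrt(110)/30 + 2414) + 35 = ((1/4)*I*sqrt(110)*(1/30) + 2414) + 35 = (I*sqrt(110)/120 + 2414) + 35 = (2414 + I*sqrt(110)/120) + 35 = 2449 + I*sqrt(110)/120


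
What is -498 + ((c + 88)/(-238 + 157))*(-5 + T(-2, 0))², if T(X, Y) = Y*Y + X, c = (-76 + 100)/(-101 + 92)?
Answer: -133558/243 ≈ -549.62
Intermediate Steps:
c = -8/3 (c = 24/(-9) = 24*(-⅑) = -8/3 ≈ -2.6667)
T(X, Y) = X + Y² (T(X, Y) = Y² + X = X + Y²)
-498 + ((c + 88)/(-238 + 157))*(-5 + T(-2, 0))² = -498 + ((-8/3 + 88)/(-238 + 157))*(-5 + (-2 + 0²))² = -498 + ((256/3)/(-81))*(-5 + (-2 + 0))² = -498 + ((256/3)*(-1/81))*(-5 - 2)² = -498 - 256/243*(-7)² = -498 - 256/243*49 = -498 - 12544/243 = -133558/243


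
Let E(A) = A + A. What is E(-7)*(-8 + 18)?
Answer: -140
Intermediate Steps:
E(A) = 2*A
E(-7)*(-8 + 18) = (2*(-7))*(-8 + 18) = -14*10 = -140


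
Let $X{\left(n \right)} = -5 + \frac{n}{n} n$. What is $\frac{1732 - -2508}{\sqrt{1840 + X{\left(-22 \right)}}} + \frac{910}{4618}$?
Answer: $\frac{455}{2309} + \frac{4240 \sqrt{37}}{259} \approx 99.776$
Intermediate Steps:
$X{\left(n \right)} = -5 + n$ ($X{\left(n \right)} = -5 + 1 n = -5 + n$)
$\frac{1732 - -2508}{\sqrt{1840 + X{\left(-22 \right)}}} + \frac{910}{4618} = \frac{1732 - -2508}{\sqrt{1840 - 27}} + \frac{910}{4618} = \frac{1732 + 2508}{\sqrt{1840 - 27}} + 910 \cdot \frac{1}{4618} = \frac{4240}{\sqrt{1813}} + \frac{455}{2309} = \frac{4240}{7 \sqrt{37}} + \frac{455}{2309} = 4240 \frac{\sqrt{37}}{259} + \frac{455}{2309} = \frac{4240 \sqrt{37}}{259} + \frac{455}{2309} = \frac{455}{2309} + \frac{4240 \sqrt{37}}{259}$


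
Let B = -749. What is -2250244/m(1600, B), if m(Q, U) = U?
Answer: 2250244/749 ≈ 3004.3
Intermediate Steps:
-2250244/m(1600, B) = -2250244/(-749) = -2250244*(-1/749) = 2250244/749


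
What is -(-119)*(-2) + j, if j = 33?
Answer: -205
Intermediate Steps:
-(-119)*(-2) + j = -(-119)*(-2) + 33 = -17*14 + 33 = -238 + 33 = -205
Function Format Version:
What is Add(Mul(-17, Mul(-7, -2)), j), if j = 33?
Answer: -205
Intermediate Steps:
Add(Mul(-17, Mul(-7, -2)), j) = Add(Mul(-17, Mul(-7, -2)), 33) = Add(Mul(-17, 14), 33) = Add(-238, 33) = -205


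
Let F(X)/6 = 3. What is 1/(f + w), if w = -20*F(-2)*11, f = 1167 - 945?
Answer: -1/3738 ≈ -0.00026752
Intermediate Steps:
F(X) = 18 (F(X) = 6*3 = 18)
f = 222
w = -3960 (w = -20*18*11 = -360*11 = -3960)
1/(f + w) = 1/(222 - 3960) = 1/(-3738) = -1/3738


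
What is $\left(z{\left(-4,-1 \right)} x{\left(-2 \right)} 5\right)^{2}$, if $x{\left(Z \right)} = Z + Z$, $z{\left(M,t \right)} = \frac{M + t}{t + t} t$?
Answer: $2500$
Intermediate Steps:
$z{\left(M,t \right)} = \frac{M}{2} + \frac{t}{2}$ ($z{\left(M,t \right)} = \frac{M + t}{2 t} t = \frac{M}{2} + \frac{t}{2}$)
$x{\left(Z \right)} = 2 Z$
$\left(z{\left(-4,-1 \right)} x{\left(-2 \right)} 5\right)^{2} = \left(\left(\frac{1}{2} \left(-4\right) + \frac{1}{2} \left(-1\right)\right) 2 \left(-2\right) 5\right)^{2} = \left(\left(-2 - \frac{1}{2}\right) \left(-4\right) 5\right)^{2} = \left(\left(- \frac{5}{2}\right) \left(-4\right) 5\right)^{2} = \left(10 \cdot 5\right)^{2} = 50^{2} = 2500$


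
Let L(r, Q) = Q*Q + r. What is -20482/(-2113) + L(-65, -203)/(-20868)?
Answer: 2300548/297933 ≈ 7.7217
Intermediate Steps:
L(r, Q) = r + Q² (L(r, Q) = Q² + r = r + Q²)
-20482/(-2113) + L(-65, -203)/(-20868) = -20482/(-2113) + (-65 + (-203)²)/(-20868) = -20482*(-1/2113) + (-65 + 41209)*(-1/20868) = 20482/2113 + 41144*(-1/20868) = 20482/2113 - 278/141 = 2300548/297933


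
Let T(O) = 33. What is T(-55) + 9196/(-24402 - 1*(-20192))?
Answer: 64867/2105 ≈ 30.816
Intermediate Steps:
T(-55) + 9196/(-24402 - 1*(-20192)) = 33 + 9196/(-24402 - 1*(-20192)) = 33 + 9196/(-24402 + 20192) = 33 + 9196/(-4210) = 33 + 9196*(-1/4210) = 33 - 4598/2105 = 64867/2105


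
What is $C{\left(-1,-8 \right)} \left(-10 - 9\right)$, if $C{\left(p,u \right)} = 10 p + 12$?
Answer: $-38$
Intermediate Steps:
$C{\left(p,u \right)} = 12 + 10 p$
$C{\left(-1,-8 \right)} \left(-10 - 9\right) = \left(12 + 10 \left(-1\right)\right) \left(-10 - 9\right) = \left(12 - 10\right) \left(-10 - 9\right) = 2 \left(-19\right) = -38$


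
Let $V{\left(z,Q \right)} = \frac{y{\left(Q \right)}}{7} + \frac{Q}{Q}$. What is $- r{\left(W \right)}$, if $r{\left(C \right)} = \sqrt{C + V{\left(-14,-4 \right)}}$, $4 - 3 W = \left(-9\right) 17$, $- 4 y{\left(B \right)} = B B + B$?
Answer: $- \frac{\sqrt{23331}}{21} \approx -7.2736$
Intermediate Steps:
$y{\left(B \right)} = - \frac{B}{4} - \frac{B^{2}}{4}$ ($y{\left(B \right)} = - \frac{B B + B}{4} = - \frac{B^{2} + B}{4} = - \frac{B + B^{2}}{4} = - \frac{B}{4} - \frac{B^{2}}{4}$)
$W = \frac{157}{3}$ ($W = \frac{4}{3} - \frac{\left(-9\right) 17}{3} = \frac{4}{3} - -51 = \frac{4}{3} + 51 = \frac{157}{3} \approx 52.333$)
$V{\left(z,Q \right)} = 1 - \frac{Q \left(1 + Q\right)}{28}$ ($V{\left(z,Q \right)} = \frac{\left(- \frac{1}{4}\right) Q \left(1 + Q\right)}{7} + \frac{Q}{Q} = - \frac{Q \left(1 + Q\right)}{4} \cdot \frac{1}{7} + 1 = - \frac{Q \left(1 + Q\right)}{28} + 1 = 1 - \frac{Q \left(1 + Q\right)}{28}$)
$r{\left(C \right)} = \sqrt{\frac{4}{7} + C}$ ($r{\left(C \right)} = \sqrt{C + \left(1 - - \frac{1 - 4}{7}\right)} = \sqrt{C + \left(1 - \left(- \frac{1}{7}\right) \left(-3\right)\right)} = \sqrt{C + \left(1 - \frac{3}{7}\right)} = \sqrt{C + \frac{4}{7}} = \sqrt{\frac{4}{7} + C}$)
$- r{\left(W \right)} = - \frac{\sqrt{28 + 49 \cdot \frac{157}{3}}}{7} = - \frac{\sqrt{28 + \frac{7693}{3}}}{7} = - \frac{\sqrt{\frac{7777}{3}}}{7} = - \frac{\frac{1}{3} \sqrt{23331}}{7} = - \frac{\sqrt{23331}}{21}$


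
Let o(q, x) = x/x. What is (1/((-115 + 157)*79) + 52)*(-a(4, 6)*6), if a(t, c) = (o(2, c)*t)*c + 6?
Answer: -5176110/553 ≈ -9360.0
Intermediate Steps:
o(q, x) = 1
a(t, c) = 6 + c*t (a(t, c) = (1*t)*c + 6 = t*c + 6 = c*t + 6 = 6 + c*t)
(1/((-115 + 157)*79) + 52)*(-a(4, 6)*6) = (1/((-115 + 157)*79) + 52)*(-(6 + 6*4)*6) = ((1/79)/42 + 52)*(-(6 + 24)*6) = ((1/42)*(1/79) + 52)*(-1*30*6) = (1/3318 + 52)*(-30*6) = (172537/3318)*(-180) = -5176110/553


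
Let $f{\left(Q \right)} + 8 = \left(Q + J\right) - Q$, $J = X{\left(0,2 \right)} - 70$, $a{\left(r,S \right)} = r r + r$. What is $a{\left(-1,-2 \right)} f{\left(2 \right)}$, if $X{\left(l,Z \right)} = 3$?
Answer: $0$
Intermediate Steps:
$a{\left(r,S \right)} = r + r^{2}$ ($a{\left(r,S \right)} = r^{2} + r = r + r^{2}$)
$J = -67$ ($J = 3 - 70 = -67$)
$f{\left(Q \right)} = -75$ ($f{\left(Q \right)} = -8 + \left(\left(Q - 67\right) - Q\right) = -8 + \left(\left(-67 + Q\right) - Q\right) = -8 - 67 = -75$)
$a{\left(-1,-2 \right)} f{\left(2 \right)} = - (1 - 1) \left(-75\right) = \left(-1\right) 0 \left(-75\right) = 0 \left(-75\right) = 0$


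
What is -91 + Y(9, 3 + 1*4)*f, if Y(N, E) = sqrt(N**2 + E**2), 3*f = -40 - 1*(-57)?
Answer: -91 + 17*sqrt(130)/3 ≈ -26.390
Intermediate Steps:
f = 17/3 (f = (-40 - 1*(-57))/3 = (-40 + 57)/3 = (1/3)*17 = 17/3 ≈ 5.6667)
Y(N, E) = sqrt(E**2 + N**2)
-91 + Y(9, 3 + 1*4)*f = -91 + sqrt((3 + 1*4)**2 + 9**2)*(17/3) = -91 + sqrt((3 + 4)**2 + 81)*(17/3) = -91 + sqrt(7**2 + 81)*(17/3) = -91 + sqrt(49 + 81)*(17/3) = -91 + sqrt(130)*(17/3) = -91 + 17*sqrt(130)/3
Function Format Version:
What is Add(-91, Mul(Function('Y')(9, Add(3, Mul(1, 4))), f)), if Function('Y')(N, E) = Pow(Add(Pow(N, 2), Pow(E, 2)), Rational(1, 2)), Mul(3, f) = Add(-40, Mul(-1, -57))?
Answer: Add(-91, Mul(Rational(17, 3), Pow(130, Rational(1, 2)))) ≈ -26.390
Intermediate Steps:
f = Rational(17, 3) (f = Mul(Rational(1, 3), Add(-40, Mul(-1, -57))) = Mul(Rational(1, 3), Add(-40, 57)) = Mul(Rational(1, 3), 17) = Rational(17, 3) ≈ 5.6667)
Function('Y')(N, E) = Pow(Add(Pow(E, 2), Pow(N, 2)), Rational(1, 2))
Add(-91, Mul(Function('Y')(9, Add(3, Mul(1, 4))), f)) = Add(-91, Mul(Pow(Add(Pow(Add(3, Mul(1, 4)), 2), Pow(9, 2)), Rational(1, 2)), Rational(17, 3))) = Add(-91, Mul(Pow(Add(Pow(Add(3, 4), 2), 81), Rational(1, 2)), Rational(17, 3))) = Add(-91, Mul(Pow(Add(Pow(7, 2), 81), Rational(1, 2)), Rational(17, 3))) = Add(-91, Mul(Pow(Add(49, 81), Rational(1, 2)), Rational(17, 3))) = Add(-91, Mul(Pow(130, Rational(1, 2)), Rational(17, 3))) = Add(-91, Mul(Rational(17, 3), Pow(130, Rational(1, 2))))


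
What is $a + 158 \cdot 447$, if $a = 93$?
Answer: $70719$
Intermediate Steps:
$a + 158 \cdot 447 = 93 + 158 \cdot 447 = 93 + 70626 = 70719$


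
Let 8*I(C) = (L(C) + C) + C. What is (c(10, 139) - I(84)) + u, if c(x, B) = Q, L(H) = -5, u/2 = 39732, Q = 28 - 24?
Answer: 635581/8 ≈ 79448.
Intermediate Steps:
Q = 4
u = 79464 (u = 2*39732 = 79464)
c(x, B) = 4
I(C) = -5/8 + C/4 (I(C) = ((-5 + C) + C)/8 = (-5 + 2*C)/8 = -5/8 + C/4)
(c(10, 139) - I(84)) + u = (4 - (-5/8 + (¼)*84)) + 79464 = (4 - (-5/8 + 21)) + 79464 = (4 - 1*163/8) + 79464 = (4 - 163/8) + 79464 = -131/8 + 79464 = 635581/8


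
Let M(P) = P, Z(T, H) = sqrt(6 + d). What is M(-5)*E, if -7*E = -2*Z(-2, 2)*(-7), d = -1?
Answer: 10*sqrt(5) ≈ 22.361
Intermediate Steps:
Z(T, H) = sqrt(5) (Z(T, H) = sqrt(6 - 1) = sqrt(5))
E = -2*sqrt(5) (E = -(-2*sqrt(5))*(-7)/7 = -2*sqrt(5) ≈ -4.4721)
M(-5)*E = -(-10)*sqrt(5) = 10*sqrt(5)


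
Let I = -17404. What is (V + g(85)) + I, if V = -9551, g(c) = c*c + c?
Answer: -19645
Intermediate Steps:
g(c) = c + c² (g(c) = c² + c = c + c²)
(V + g(85)) + I = (-9551 + 85*(1 + 85)) - 17404 = (-9551 + 85*86) - 17404 = (-9551 + 7310) - 17404 = -2241 - 17404 = -19645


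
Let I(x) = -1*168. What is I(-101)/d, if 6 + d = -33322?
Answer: 21/4166 ≈ 0.0050408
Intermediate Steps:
I(x) = -168
d = -33328 (d = -6 - 33322 = -33328)
I(-101)/d = -168/(-33328) = -168*(-1/33328) = 21/4166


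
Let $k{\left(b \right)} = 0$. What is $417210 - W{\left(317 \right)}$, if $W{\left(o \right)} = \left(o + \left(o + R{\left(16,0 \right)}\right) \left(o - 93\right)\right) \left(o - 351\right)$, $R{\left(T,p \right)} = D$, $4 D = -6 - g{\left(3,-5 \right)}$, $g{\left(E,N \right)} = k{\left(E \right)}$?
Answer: $2830836$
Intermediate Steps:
$g{\left(E,N \right)} = 0$
$D = - \frac{3}{2}$ ($D = \frac{-6 - 0}{4} = \frac{-6 + 0}{4} = \frac{1}{4} \left(-6\right) = - \frac{3}{2} \approx -1.5$)
$R{\left(T,p \right)} = - \frac{3}{2}$
$W{\left(o \right)} = \left(-351 + o\right) \left(o + \left(-93 + o\right) \left(- \frac{3}{2} + o\right)\right)$ ($W{\left(o \right)} = \left(o + \left(o - \frac{3}{2}\right) \left(o - 93\right)\right) \left(o - 351\right) = \left(o + \left(- \frac{3}{2} + o\right) \left(-93 + o\right)\right) \left(-351 + o\right) = \left(o + \left(-93 + o\right) \left(- \frac{3}{2} + o\right)\right) \left(-351 + o\right) = \left(-351 + o\right) \left(o + \left(-93 + o\right) \left(- \frac{3}{2} + o\right)\right)$)
$417210 - W{\left(317 \right)} = 417210 - \left(- \frac{97929}{2} + 317^{3} + 32958 \cdot 317 - \frac{889 \cdot 317^{2}}{2}\right) = 417210 - \left(- \frac{97929}{2} + 31855013 + 10447686 - \frac{89334721}{2}\right) = 417210 - -2413626 = 417210 + 2413626 = 2830836$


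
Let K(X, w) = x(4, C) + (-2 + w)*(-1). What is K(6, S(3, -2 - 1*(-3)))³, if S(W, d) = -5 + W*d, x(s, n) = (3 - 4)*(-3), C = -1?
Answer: 343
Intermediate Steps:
x(s, n) = 3 (x(s, n) = -1*(-3) = 3)
K(X, w) = 5 - w (K(X, w) = 3 + (-2 + w)*(-1) = 3 + (2 - w) = 5 - w)
K(6, S(3, -2 - 1*(-3)))³ = (5 - (-5 + 3*(-2 - 1*(-3))))³ = (5 - (-5 + 3*(-2 + 3)))³ = (5 - (-5 + 3*1))³ = (5 - (-5 + 3))³ = (5 - 1*(-2))³ = (5 + 2)³ = 7³ = 343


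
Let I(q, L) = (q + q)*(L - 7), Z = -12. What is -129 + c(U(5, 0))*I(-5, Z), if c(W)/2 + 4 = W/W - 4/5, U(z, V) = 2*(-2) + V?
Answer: -1573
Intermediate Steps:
I(q, L) = 2*q*(-7 + L) (I(q, L) = (2*q)*(-7 + L) = 2*q*(-7 + L))
U(z, V) = -4 + V
c(W) = -38/5 (c(W) = -8 + 2*(W/W - 4/5) = -8 + 2*(1 - 4*1/5) = -8 + 2*(1 - 4/5) = -8 + 2*(1/5) = -8 + 2/5 = -38/5)
-129 + c(U(5, 0))*I(-5, Z) = -129 - 76*(-5)*(-7 - 12)/5 = -129 - 76*(-5)*(-19)/5 = -129 - 38/5*190 = -129 - 1444 = -1573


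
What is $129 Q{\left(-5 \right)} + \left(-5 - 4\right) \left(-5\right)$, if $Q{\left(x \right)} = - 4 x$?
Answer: $2625$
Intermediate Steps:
$129 Q{\left(-5 \right)} + \left(-5 - 4\right) \left(-5\right) = 129 \left(\left(-4\right) \left(-5\right)\right) + \left(-5 - 4\right) \left(-5\right) = 129 \cdot 20 - -45 = 2580 + 45 = 2625$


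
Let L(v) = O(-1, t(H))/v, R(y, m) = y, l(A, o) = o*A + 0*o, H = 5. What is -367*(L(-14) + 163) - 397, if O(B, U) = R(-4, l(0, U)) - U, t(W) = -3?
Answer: -843419/14 ≈ -60244.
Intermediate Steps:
l(A, o) = A*o (l(A, o) = A*o + 0 = A*o)
O(B, U) = -4 - U
L(v) = -1/v (L(v) = (-4 - 1*(-3))/v = (-4 + 3)/v = -1/v)
-367*(L(-14) + 163) - 397 = -367*(-1/(-14) + 163) - 397 = -367*(-1*(-1/14) + 163) - 397 = -367*(1/14 + 163) - 397 = -367*2283/14 - 397 = -837861/14 - 397 = -843419/14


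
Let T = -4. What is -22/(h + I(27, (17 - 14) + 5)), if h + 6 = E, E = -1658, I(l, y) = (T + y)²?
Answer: 11/824 ≈ 0.013350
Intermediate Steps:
I(l, y) = (-4 + y)²
h = -1664 (h = -6 - 1658 = -1664)
-22/(h + I(27, (17 - 14) + 5)) = -22/(-1664 + (-4 + ((17 - 14) + 5))²) = -22/(-1664 + (-4 + (3 + 5))²) = -22/(-1664 + (-4 + 8)²) = -22/(-1664 + 4²) = -22/(-1664 + 16) = -22/(-1648) = -22*(-1/1648) = 11/824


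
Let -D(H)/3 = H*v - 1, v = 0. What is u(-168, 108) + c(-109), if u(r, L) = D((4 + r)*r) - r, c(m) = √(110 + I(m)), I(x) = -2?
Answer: 171 + 6*√3 ≈ 181.39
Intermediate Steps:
c(m) = 6*√3 (c(m) = √(110 - 2) = √108 = 6*√3)
D(H) = 3 (D(H) = -3*(H*0 - 1) = -3*(0 - 1) = -3*(-1) = 3)
u(r, L) = 3 - r
u(-168, 108) + c(-109) = (3 - 1*(-168)) + 6*√3 = (3 + 168) + 6*√3 = 171 + 6*√3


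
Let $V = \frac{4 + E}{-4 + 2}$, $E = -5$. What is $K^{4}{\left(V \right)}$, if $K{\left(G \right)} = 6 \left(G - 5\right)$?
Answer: $531441$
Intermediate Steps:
$V = \frac{1}{2}$ ($V = \frac{4 - 5}{-4 + 2} = - \frac{1}{-2} = \left(-1\right) \left(- \frac{1}{2}\right) = \frac{1}{2} \approx 0.5$)
$K{\left(G \right)} = -30 + 6 G$ ($K{\left(G \right)} = 6 \left(-5 + G\right) = -30 + 6 G$)
$K^{4}{\left(V \right)} = \left(-30 + 6 \cdot \frac{1}{2}\right)^{4} = \left(-30 + 3\right)^{4} = \left(-27\right)^{4} = 531441$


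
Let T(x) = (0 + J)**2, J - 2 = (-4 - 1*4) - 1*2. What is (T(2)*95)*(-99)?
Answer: -601920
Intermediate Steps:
J = -8 (J = 2 + ((-4 - 1*4) - 1*2) = 2 + ((-4 - 4) - 2) = 2 + (-8 - 2) = 2 - 10 = -8)
T(x) = 64 (T(x) = (0 - 8)**2 = (-8)**2 = 64)
(T(2)*95)*(-99) = (64*95)*(-99) = 6080*(-99) = -601920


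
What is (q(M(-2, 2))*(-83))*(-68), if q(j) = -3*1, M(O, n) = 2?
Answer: -16932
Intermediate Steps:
q(j) = -3
(q(M(-2, 2))*(-83))*(-68) = -3*(-83)*(-68) = 249*(-68) = -16932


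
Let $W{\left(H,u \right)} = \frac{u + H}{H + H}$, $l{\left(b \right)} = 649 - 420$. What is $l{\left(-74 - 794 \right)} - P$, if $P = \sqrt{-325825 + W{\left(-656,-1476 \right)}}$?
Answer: $229 - \frac{i \sqrt{5213174}}{4} \approx 229.0 - 570.81 i$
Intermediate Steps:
$l{\left(b \right)} = 229$
$W{\left(H,u \right)} = \frac{H + u}{2 H}$
$P = \frac{i \sqrt{5213174}}{4}$ ($P = \sqrt{-325825 + \frac{-656 - 1476}{2 \left(-656\right)}} = \sqrt{-325825 + \frac{1}{2} \left(- \frac{1}{656}\right) \left(-2132\right)} = \sqrt{-325825 + \frac{13}{8}} = \sqrt{- \frac{2606587}{8}} = \frac{i \sqrt{5213174}}{4} \approx 570.81 i$)
$l{\left(-74 - 794 \right)} - P = 229 - \frac{i \sqrt{5213174}}{4}$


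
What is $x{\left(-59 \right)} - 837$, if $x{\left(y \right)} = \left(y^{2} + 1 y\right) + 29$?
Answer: $2614$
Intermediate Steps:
$x{\left(y \right)} = 29 + y + y^{2}$ ($x{\left(y \right)} = \left(y^{2} + y\right) + 29 = \left(y + y^{2}\right) + 29 = 29 + y + y^{2}$)
$x{\left(-59 \right)} - 837 = \left(29 - 59 + \left(-59\right)^{2}\right) - 837 = \left(29 - 59 + 3481\right) - 837 = 3451 - 837 = 2614$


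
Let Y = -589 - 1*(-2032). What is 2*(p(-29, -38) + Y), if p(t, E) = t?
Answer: 2828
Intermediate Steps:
Y = 1443 (Y = -589 + 2032 = 1443)
2*(p(-29, -38) + Y) = 2*(-29 + 1443) = 2*1414 = 2828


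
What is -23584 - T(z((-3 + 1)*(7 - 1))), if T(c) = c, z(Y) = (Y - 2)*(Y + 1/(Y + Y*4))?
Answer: -712567/30 ≈ -23752.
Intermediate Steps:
z(Y) = (-2 + Y)*(Y + 1/(5*Y)) (z(Y) = (-2 + Y)*(Y + 1/(Y + 4*Y)) = (-2 + Y)*(Y + 1/(5*Y)))
-23584 - T(z((-3 + 1)*(7 - 1))) = -23584 - (⅕ + ((-3 + 1)*(7 - 1))² - 2*(-3 + 1)*(7 - 1) - 2*1/((-3 + 1)*(7 - 1))/5) = -23584 - (⅕ + (-2*6)² - (-4)*6 - 2/(5*((-2*6)))) = -23584 - (⅕ + (-12)² - 2*(-12) - ⅖/(-12)) = -23584 - (⅕ + 144 + 24 - ⅖*(-1/12)) = -23584 - (⅕ + 144 + 24 + 1/30) = -23584 - 1*5047/30 = -23584 - 5047/30 = -712567/30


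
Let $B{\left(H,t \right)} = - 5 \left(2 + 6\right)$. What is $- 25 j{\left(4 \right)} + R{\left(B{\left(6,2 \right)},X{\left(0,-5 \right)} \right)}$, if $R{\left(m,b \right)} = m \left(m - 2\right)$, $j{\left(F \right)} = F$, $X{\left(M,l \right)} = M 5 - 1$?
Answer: $1580$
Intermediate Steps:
$B{\left(H,t \right)} = -40$ ($B{\left(H,t \right)} = \left(-5\right) 8 = -40$)
$X{\left(M,l \right)} = -1 + 5 M$ ($X{\left(M,l \right)} = 5 M - 1 = -1 + 5 M$)
$R{\left(m,b \right)} = m \left(-2 + m\right)$
$- 25 j{\left(4 \right)} + R{\left(B{\left(6,2 \right)},X{\left(0,-5 \right)} \right)} = \left(-25\right) 4 - 40 \left(-2 - 40\right) = -100 - -1680 = -100 + 1680 = 1580$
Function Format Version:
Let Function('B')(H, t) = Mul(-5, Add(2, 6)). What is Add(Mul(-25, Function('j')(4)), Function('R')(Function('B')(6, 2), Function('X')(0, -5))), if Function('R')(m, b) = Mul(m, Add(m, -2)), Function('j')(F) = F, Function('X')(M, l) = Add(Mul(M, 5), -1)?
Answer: 1580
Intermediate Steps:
Function('B')(H, t) = -40 (Function('B')(H, t) = Mul(-5, 8) = -40)
Function('X')(M, l) = Add(-1, Mul(5, M)) (Function('X')(M, l) = Add(Mul(5, M), -1) = Add(-1, Mul(5, M)))
Function('R')(m, b) = Mul(m, Add(-2, m))
Add(Mul(-25, Function('j')(4)), Function('R')(Function('B')(6, 2), Function('X')(0, -5))) = Add(Mul(-25, 4), Mul(-40, Add(-2, -40))) = Add(-100, Mul(-40, -42)) = Add(-100, 1680) = 1580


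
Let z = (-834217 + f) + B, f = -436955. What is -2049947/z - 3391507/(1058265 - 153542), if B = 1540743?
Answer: -2768886133178/243887083833 ≈ -11.353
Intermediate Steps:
z = 269571 (z = (-834217 - 436955) + 1540743 = -1271172 + 1540743 = 269571)
-2049947/z - 3391507/(1058265 - 153542) = -2049947/269571 - 3391507/(1058265 - 153542) = -2049947*1/269571 - 3391507/904723 = -2049947/269571 - 3391507*1/904723 = -2049947/269571 - 3391507/904723 = -2768886133178/243887083833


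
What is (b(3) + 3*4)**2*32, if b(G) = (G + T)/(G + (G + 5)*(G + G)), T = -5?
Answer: 11907200/2601 ≈ 4577.9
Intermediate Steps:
b(G) = (-5 + G)/(G + 2*G*(5 + G)) (b(G) = (G - 5)/(G + (G + 5)*(G + G)) = (-5 + G)/(G + (5 + G)*(2*G)) = (-5 + G)/(G + 2*G*(5 + G)))
(b(3) + 3*4)**2*32 = ((-5 + 3)/(3*(11 + 2*3)) + 3*4)**2*32 = ((1/3)*(-2)/(11 + 6) + 12)**2*32 = ((1/3)*(-2)/17 + 12)**2*32 = ((1/3)*(1/17)*(-2) + 12)**2*32 = (-2/51 + 12)**2*32 = (610/51)**2*32 = (372100/2601)*32 = 11907200/2601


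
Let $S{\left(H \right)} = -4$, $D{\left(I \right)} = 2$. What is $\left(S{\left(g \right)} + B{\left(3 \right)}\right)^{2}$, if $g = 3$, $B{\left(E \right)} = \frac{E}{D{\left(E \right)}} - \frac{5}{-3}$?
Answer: $\frac{25}{36} \approx 0.69444$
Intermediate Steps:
$B{\left(E \right)} = \frac{5}{3} + \frac{E}{2}$ ($B{\left(E \right)} = \frac{E}{2} - \frac{5}{-3} = E \frac{1}{2} - - \frac{5}{3} = \frac{E}{2} + \frac{5}{3} = \frac{5}{3} + \frac{E}{2}$)
$\left(S{\left(g \right)} + B{\left(3 \right)}\right)^{2} = \left(-4 + \left(\frac{5}{3} + \frac{1}{2} \cdot 3\right)\right)^{2} = \left(-4 + \left(\frac{5}{3} + \frac{3}{2}\right)\right)^{2} = \left(-4 + \frac{19}{6}\right)^{2} = \left(- \frac{5}{6}\right)^{2} = \frac{25}{36}$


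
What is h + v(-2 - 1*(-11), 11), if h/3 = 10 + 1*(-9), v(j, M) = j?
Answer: 12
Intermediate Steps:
h = 3 (h = 3*(10 + 1*(-9)) = 3*(10 - 9) = 3*1 = 3)
h + v(-2 - 1*(-11), 11) = 3 + (-2 - 1*(-11)) = 3 + (-2 + 11) = 3 + 9 = 12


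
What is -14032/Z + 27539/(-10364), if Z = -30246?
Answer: -343758473/156734772 ≈ -2.1932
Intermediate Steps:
-14032/Z + 27539/(-10364) = -14032/(-30246) + 27539/(-10364) = -14032*(-1/30246) + 27539*(-1/10364) = 7016/15123 - 27539/10364 = -343758473/156734772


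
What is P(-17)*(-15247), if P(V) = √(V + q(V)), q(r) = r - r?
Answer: -15247*I*√17 ≈ -62865.0*I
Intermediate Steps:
q(r) = 0
P(V) = √V (P(V) = √(V + 0) = √V)
P(-17)*(-15247) = √(-17)*(-15247) = (I*√17)*(-15247) = -15247*I*√17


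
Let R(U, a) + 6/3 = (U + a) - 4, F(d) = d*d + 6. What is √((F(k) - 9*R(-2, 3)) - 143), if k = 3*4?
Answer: 2*√13 ≈ 7.2111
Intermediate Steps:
k = 12
F(d) = 6 + d² (F(d) = d² + 6 = 6 + d²)
R(U, a) = -6 + U + a (R(U, a) = -2 + ((U + a) - 4) = -2 + (-4 + U + a) = -6 + U + a)
√((F(k) - 9*R(-2, 3)) - 143) = √(((6 + 12²) - 9*(-6 - 2 + 3)) - 143) = √(((6 + 144) - 9*(-5)) - 143) = √((150 + 45) - 143) = √(195 - 143) = √52 = 2*√13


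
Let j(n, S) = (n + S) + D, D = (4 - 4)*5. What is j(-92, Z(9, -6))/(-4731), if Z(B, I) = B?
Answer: 1/57 ≈ 0.017544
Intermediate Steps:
D = 0 (D = 0*5 = 0)
j(n, S) = S + n (j(n, S) = (n + S) + 0 = (S + n) + 0 = S + n)
j(-92, Z(9, -6))/(-4731) = (9 - 92)/(-4731) = -83*(-1/4731) = 1/57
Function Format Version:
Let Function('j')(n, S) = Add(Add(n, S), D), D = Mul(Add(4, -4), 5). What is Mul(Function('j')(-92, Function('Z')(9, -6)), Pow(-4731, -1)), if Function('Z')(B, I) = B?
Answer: Rational(1, 57) ≈ 0.017544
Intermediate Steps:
D = 0 (D = Mul(0, 5) = 0)
Function('j')(n, S) = Add(S, n) (Function('j')(n, S) = Add(Add(n, S), 0) = Add(Add(S, n), 0) = Add(S, n))
Mul(Function('j')(-92, Function('Z')(9, -6)), Pow(-4731, -1)) = Mul(Add(9, -92), Pow(-4731, -1)) = Mul(-83, Rational(-1, 4731)) = Rational(1, 57)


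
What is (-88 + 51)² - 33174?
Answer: -31805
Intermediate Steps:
(-88 + 51)² - 33174 = (-37)² - 33174 = 1369 - 33174 = -31805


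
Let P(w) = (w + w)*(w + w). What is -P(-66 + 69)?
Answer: -36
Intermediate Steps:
P(w) = 4*w² (P(w) = (2*w)*(2*w) = 4*w²)
-P(-66 + 69) = -4*(-66 + 69)² = -4*3² = -4*9 = -1*36 = -36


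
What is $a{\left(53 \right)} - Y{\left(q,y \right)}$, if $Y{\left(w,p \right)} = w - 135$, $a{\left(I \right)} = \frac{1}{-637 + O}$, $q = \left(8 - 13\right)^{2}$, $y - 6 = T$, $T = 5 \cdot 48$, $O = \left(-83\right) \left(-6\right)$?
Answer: $\frac{15289}{139} \approx 109.99$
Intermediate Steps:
$O = 498$
$T = 240$
$y = 246$ ($y = 6 + 240 = 246$)
$q = 25$ ($q = \left(-5\right)^{2} = 25$)
$a{\left(I \right)} = - \frac{1}{139}$ ($a{\left(I \right)} = \frac{1}{-637 + 498} = \frac{1}{-139} = - \frac{1}{139}$)
$Y{\left(w,p \right)} = -135 + w$ ($Y{\left(w,p \right)} = w - 135 = -135 + w$)
$a{\left(53 \right)} - Y{\left(q,y \right)} = - \frac{1}{139} - \left(-135 + 25\right) = - \frac{1}{139} - -110 = - \frac{1}{139} + 110 = \frac{15289}{139}$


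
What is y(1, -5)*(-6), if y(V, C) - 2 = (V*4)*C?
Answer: 108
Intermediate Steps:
y(V, C) = 2 + 4*C*V (y(V, C) = 2 + (V*4)*C = 2 + (4*V)*C = 2 + 4*C*V)
y(1, -5)*(-6) = (2 + 4*(-5)*1)*(-6) = (2 - 20)*(-6) = -18*(-6) = 108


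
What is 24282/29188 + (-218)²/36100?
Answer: 282963839/131710850 ≈ 2.1484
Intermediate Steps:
24282/29188 + (-218)²/36100 = 24282*(1/29188) + 47524*(1/36100) = 12141/14594 + 11881/9025 = 282963839/131710850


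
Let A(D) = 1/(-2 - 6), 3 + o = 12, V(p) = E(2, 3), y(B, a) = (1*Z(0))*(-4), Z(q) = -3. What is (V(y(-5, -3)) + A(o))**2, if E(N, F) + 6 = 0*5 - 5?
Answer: 7921/64 ≈ 123.77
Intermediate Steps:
E(N, F) = -11 (E(N, F) = -6 + (0*5 - 5) = -6 + (0 - 5) = -6 - 5 = -11)
y(B, a) = 12 (y(B, a) = (1*(-3))*(-4) = -3*(-4) = 12)
V(p) = -11
o = 9 (o = -3 + 12 = 9)
A(D) = -1/8 (A(D) = 1/(-8) = -1/8)
(V(y(-5, -3)) + A(o))**2 = (-11 - 1/8)**2 = (-89/8)**2 = 7921/64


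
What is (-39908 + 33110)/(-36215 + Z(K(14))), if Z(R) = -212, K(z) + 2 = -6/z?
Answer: 6798/36427 ≈ 0.18662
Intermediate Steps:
K(z) = -2 - 6/z
(-39908 + 33110)/(-36215 + Z(K(14))) = (-39908 + 33110)/(-36215 - 212) = -6798/(-36427) = -6798*(-1/36427) = 6798/36427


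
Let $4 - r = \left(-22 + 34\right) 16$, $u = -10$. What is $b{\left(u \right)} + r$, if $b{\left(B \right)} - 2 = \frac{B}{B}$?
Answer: $-185$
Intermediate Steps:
$b{\left(B \right)} = 3$ ($b{\left(B \right)} = 2 + \frac{B}{B} = 2 + 1 = 3$)
$r = -188$ ($r = 4 - \left(-22 + 34\right) 16 = 4 - 12 \cdot 16 = 4 - 192 = -188$)
$b{\left(u \right)} + r = 3 - 188 = -185$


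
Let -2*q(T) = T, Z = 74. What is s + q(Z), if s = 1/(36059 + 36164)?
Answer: -2672250/72223 ≈ -37.000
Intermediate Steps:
q(T) = -T/2
s = 1/72223 ≈ 1.3846e-5
s + q(Z) = 1/72223 - 1/2*74 = 1/72223 - 37 = -2672250/72223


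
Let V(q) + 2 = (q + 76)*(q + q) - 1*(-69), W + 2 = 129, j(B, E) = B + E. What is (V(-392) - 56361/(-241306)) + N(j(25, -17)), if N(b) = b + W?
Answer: 59830913837/241306 ≈ 2.4795e+5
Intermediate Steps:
W = 127 (W = -2 + 129 = 127)
N(b) = 127 + b (N(b) = b + 127 = 127 + b)
V(q) = 67 + 2*q*(76 + q) (V(q) = -2 + ((q + 76)*(q + q) - 1*(-69)) = -2 + ((76 + q)*(2*q) + 69) = -2 + (2*q*(76 + q) + 69) = -2 + (69 + 2*q*(76 + q)) = 67 + 2*q*(76 + q))
(V(-392) - 56361/(-241306)) + N(j(25, -17)) = ((67 + 2*(-392)² + 152*(-392)) - 56361/(-241306)) + (127 + (25 - 17)) = ((67 + 2*153664 - 59584) - 56361*(-1)/241306) + (127 + 8) = ((67 + 307328 - 59584) - 1*(-56361/241306)) + 135 = (247811 + 56361/241306) + 135 = 59798337527/241306 + 135 = 59830913837/241306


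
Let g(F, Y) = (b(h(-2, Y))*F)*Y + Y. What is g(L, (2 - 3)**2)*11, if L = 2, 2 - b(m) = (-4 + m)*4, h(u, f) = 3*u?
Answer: 935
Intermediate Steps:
b(m) = 18 - 4*m (b(m) = 2 - (-4 + m)*4 = 2 - (-16 + 4*m) = 2 + (16 - 4*m) = 18 - 4*m)
g(F, Y) = Y + 42*F*Y (g(F, Y) = ((18 - 12*(-2))*F)*Y + Y = ((18 - 4*(-6))*F)*Y + Y = ((18 + 24)*F)*Y + Y = (42*F)*Y + Y = 42*F*Y + Y = Y + 42*F*Y)
g(L, (2 - 3)**2)*11 = ((2 - 3)**2*(1 + 42*2))*11 = ((-1)**2*(1 + 84))*11 = (1*85)*11 = 85*11 = 935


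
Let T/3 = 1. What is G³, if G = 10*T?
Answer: 27000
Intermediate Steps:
T = 3 (T = 3*1 = 3)
G = 30 (G = 10*3 = 30)
G³ = 30³ = 27000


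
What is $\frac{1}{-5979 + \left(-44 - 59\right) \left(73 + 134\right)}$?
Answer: $- \frac{1}{27300} \approx -3.663 \cdot 10^{-5}$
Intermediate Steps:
$\frac{1}{-5979 + \left(-44 - 59\right) \left(73 + 134\right)} = \frac{1}{-5979 + \left(-44 - 59\right) 207} = \frac{1}{-5979 - 21321} = \frac{1}{-27300} = - \frac{1}{27300}$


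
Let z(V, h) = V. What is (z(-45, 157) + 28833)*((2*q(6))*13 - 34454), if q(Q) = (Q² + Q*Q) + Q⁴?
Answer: 32069832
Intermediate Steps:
q(Q) = Q⁴ + 2*Q² (q(Q) = (Q² + Q²) + Q⁴ = 2*Q² + Q⁴ = Q⁴ + 2*Q²)
(z(-45, 157) + 28833)*((2*q(6))*13 - 34454) = (-45 + 28833)*((2*(6²*(2 + 6²)))*13 - 34454) = 28788*((2*(36*(2 + 36)))*13 - 34454) = 28788*((2*(36*38))*13 - 34454) = 28788*((2*1368)*13 - 34454) = 28788*(2736*13 - 34454) = 28788*(35568 - 34454) = 28788*1114 = 32069832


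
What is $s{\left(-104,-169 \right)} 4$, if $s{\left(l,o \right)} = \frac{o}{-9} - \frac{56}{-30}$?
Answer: $\frac{3716}{45} \approx 82.578$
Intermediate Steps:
$s{\left(l,o \right)} = \frac{28}{15} - \frac{o}{9}$ ($s{\left(l,o \right)} = o \left(- \frac{1}{9}\right) - - \frac{28}{15} = - \frac{o}{9} + \frac{28}{15} = \frac{28}{15} - \frac{o}{9}$)
$s{\left(-104,-169 \right)} 4 = \left(\frac{28}{15} - - \frac{169}{9}\right) 4 = \left(\frac{28}{15} + \frac{169}{9}\right) 4 = \frac{929}{45} \cdot 4 = \frac{3716}{45}$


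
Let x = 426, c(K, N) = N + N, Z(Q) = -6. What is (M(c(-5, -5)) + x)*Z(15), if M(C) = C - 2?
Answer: -2484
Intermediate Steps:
c(K, N) = 2*N
M(C) = -2 + C
(M(c(-5, -5)) + x)*Z(15) = ((-2 + 2*(-5)) + 426)*(-6) = ((-2 - 10) + 426)*(-6) = (-12 + 426)*(-6) = 414*(-6) = -2484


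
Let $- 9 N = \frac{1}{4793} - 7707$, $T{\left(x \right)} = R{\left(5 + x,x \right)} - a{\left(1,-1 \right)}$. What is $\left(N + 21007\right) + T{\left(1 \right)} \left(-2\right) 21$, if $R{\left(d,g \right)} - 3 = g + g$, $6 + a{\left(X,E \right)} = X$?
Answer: $\frac{925001069}{43137} \approx 21443.0$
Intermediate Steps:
$a{\left(X,E \right)} = -6 + X$
$R{\left(d,g \right)} = 3 + 2 g$ ($R{\left(d,g \right)} = 3 + \left(g + g\right) = 3 + 2 g$)
$T{\left(x \right)} = 8 + 2 x$ ($T{\left(x \right)} = \left(3 + 2 x\right) - \left(-6 + 1\right) = \left(3 + 2 x\right) - -5 = \left(3 + 2 x\right) + 5 = 8 + 2 x$)
$N = \frac{36939650}{43137}$ ($N = - \frac{\frac{1}{4793} - 7707}{9} = \left(- \frac{1}{9}\right) \left(- \frac{36939650}{4793}\right) = \frac{36939650}{43137} \approx 856.33$)
$\left(N + 21007\right) + T{\left(1 \right)} \left(-2\right) 21 = \left(\frac{36939650}{43137} + 21007\right) + \left(8 + 2 \cdot 1\right) \left(-2\right) 21 = \frac{943118609}{43137} + \left(8 + 2\right) \left(-2\right) 21 = \frac{943118609}{43137} + 10 \left(-2\right) 21 = \frac{943118609}{43137} - 420 = \frac{925001069}{43137}$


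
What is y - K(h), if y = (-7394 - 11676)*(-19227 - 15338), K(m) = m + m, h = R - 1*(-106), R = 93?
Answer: 659154152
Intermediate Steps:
h = 199 (h = 93 - 1*(-106) = 93 + 106 = 199)
K(m) = 2*m
y = 659154550 (y = -19070*(-34565) = 659154550)
y - K(h) = 659154550 - 2*199 = 659154550 - 1*398 = 659154550 - 398 = 659154152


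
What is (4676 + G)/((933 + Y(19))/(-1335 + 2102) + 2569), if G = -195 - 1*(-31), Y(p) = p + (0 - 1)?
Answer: 1730352/985687 ≈ 1.7555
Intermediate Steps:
Y(p) = -1 + p (Y(p) = p - 1 = -1 + p)
G = -164 (G = -195 + 31 = -164)
(4676 + G)/((933 + Y(19))/(-1335 + 2102) + 2569) = (4676 - 164)/((933 + (-1 + 19))/(-1335 + 2102) + 2569) = 4512/((933 + 18)/767 + 2569) = 4512/(951*(1/767) + 2569) = 4512/(951/767 + 2569) = 4512/(1971374/767) = 4512*(767/1971374) = 1730352/985687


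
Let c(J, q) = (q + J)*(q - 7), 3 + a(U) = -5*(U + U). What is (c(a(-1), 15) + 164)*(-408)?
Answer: -138720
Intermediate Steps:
a(U) = -3 - 10*U (a(U) = -3 - 5*(U + U) = -3 - 10*U)
c(J, q) = (-7 + q)*(J + q) (c(J, q) = (J + q)*(-7 + q) = (-7 + q)*(J + q))
(c(a(-1), 15) + 164)*(-408) = ((15**2 - 7*(-3 - 10*(-1)) - 7*15 + (-3 - 10*(-1))*15) + 164)*(-408) = ((225 - 7*(-3 + 10) - 105 + (-3 + 10)*15) + 164)*(-408) = ((225 - 7*7 - 105 + 7*15) + 164)*(-408) = ((225 - 49 - 105 + 105) + 164)*(-408) = (176 + 164)*(-408) = 340*(-408) = -138720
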